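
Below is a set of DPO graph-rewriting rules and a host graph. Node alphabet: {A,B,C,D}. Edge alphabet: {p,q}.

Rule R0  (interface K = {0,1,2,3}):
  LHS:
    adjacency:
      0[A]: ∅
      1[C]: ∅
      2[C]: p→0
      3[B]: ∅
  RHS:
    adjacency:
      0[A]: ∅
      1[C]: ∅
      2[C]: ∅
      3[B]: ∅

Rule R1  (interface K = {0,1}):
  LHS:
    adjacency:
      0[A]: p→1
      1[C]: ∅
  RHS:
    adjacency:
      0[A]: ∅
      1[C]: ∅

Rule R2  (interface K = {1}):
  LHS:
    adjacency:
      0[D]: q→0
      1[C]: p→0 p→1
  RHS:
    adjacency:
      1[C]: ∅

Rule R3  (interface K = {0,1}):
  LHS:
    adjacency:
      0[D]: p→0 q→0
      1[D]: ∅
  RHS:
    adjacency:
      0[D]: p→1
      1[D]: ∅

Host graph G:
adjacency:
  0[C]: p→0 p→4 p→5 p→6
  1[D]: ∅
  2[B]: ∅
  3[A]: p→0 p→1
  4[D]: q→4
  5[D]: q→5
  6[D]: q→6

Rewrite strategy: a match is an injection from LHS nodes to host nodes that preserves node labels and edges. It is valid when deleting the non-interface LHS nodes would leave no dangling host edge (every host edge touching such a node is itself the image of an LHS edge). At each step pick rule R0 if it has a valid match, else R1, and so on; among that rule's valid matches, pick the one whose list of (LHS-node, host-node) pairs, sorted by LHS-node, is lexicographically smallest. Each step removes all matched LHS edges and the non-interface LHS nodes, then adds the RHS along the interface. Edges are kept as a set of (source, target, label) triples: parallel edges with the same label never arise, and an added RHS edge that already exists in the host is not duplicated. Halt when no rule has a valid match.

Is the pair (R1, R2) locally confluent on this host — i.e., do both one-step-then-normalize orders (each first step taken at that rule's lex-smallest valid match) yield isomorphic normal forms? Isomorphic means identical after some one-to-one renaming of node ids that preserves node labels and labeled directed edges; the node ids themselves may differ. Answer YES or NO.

branch R1-first: apply at {0↦3, 1↦0} → |E|=8, then 1 more step(s) → NF |V|=6 |E|=5 V={0:C, 1:D, 2:B, 3:A, 5:D, 6:D} E=0-p->5 0-p->6 3-p->1 5-q->5 6-q->6
branch R2-first: apply at {0↦4, 1↦0} → |E|=6, then 1 more step(s) → NF |V|=6 |E|=5 V={0:C, 1:D, 2:B, 3:A, 5:D, 6:D} E=0-p->5 0-p->6 3-p->1 5-q->5 6-q->6
graphs isomorphic (equal up to label-preserving node renaming)

Answer: YES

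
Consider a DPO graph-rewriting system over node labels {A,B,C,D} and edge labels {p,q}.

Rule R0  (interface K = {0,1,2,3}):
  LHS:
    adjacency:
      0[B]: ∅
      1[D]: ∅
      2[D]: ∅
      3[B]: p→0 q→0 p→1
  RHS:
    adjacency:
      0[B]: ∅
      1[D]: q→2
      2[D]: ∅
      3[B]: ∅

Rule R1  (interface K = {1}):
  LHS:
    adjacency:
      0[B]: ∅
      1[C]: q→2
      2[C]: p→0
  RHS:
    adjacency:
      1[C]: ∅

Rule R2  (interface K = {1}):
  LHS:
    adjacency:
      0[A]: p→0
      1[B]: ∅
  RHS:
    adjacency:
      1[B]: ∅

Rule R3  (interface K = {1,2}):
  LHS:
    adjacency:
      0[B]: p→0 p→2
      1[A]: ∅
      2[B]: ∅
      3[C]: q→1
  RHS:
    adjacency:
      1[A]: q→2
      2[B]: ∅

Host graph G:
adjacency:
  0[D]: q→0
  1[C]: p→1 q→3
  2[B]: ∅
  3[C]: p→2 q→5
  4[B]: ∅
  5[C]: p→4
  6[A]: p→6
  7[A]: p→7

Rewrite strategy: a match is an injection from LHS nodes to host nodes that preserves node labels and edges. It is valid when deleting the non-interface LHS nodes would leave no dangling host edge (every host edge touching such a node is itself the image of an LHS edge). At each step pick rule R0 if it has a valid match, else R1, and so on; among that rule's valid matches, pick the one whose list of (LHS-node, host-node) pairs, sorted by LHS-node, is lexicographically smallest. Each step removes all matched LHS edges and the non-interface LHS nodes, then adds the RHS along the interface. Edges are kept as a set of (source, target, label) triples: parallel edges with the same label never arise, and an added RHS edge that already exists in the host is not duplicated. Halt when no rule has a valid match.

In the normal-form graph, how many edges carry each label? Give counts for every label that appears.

[0] host  ⇒  8 nodes, 8 edges  {0-q->0 1-p->1 1-q->3 3-p->2 3-q->5 5-p->4 6-p->6 7-p->7}
[1] R1 @ {0↦4, 1↦3, 2↦5}  ⇒  6 nodes, 6 edges  {0-q->0 1-p->1 1-q->3 3-p->2 6-p->6 7-p->7}
[2] R1 @ {0↦2, 1↦1, 2↦3}  ⇒  4 nodes, 4 edges  {0-q->0 1-p->1 6-p->6 7-p->7}
normal form: no rule applies after step 2
NF edges: [(0, 0, 'q'), (1, 1, 'p'), (6, 6, 'p'), (7, 7, 'p')]

Answer: p:3 q:1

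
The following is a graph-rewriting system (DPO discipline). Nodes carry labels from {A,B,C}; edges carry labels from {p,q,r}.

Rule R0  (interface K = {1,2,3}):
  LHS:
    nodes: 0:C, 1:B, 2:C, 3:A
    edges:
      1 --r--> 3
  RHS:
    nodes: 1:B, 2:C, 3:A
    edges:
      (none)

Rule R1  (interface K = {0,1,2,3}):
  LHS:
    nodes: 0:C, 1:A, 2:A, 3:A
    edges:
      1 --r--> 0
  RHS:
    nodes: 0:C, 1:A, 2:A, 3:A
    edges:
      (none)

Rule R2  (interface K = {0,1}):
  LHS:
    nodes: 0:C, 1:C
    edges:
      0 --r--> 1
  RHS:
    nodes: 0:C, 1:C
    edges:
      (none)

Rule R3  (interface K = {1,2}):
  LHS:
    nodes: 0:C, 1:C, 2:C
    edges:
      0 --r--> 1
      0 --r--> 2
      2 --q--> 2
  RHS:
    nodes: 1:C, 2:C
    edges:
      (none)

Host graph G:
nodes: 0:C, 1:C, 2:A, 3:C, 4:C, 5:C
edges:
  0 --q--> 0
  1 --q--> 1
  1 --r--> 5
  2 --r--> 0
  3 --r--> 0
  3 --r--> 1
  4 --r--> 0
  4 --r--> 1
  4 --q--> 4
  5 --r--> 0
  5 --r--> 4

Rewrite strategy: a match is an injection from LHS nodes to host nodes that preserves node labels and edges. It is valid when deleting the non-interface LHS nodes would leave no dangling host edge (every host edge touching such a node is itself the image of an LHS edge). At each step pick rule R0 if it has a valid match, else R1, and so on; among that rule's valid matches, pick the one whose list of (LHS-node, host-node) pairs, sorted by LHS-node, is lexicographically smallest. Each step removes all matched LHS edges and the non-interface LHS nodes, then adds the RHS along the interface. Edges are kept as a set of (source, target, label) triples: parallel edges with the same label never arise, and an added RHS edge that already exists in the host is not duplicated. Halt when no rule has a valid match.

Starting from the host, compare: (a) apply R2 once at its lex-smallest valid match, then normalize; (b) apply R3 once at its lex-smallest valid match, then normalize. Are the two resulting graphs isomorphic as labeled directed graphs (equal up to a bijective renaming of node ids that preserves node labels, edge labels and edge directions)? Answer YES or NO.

branch R2-first: apply at {0↦1, 1↦5} → |E|=10, then 6 more step(s) → NF |V|=6 |E|=4 V={0:C, 1:C, 2:A, 3:C, 4:C, 5:C} E=0-q->0 1-q->1 2-r->0 4-q->4
branch R3-first: apply at {0↦3, 1↦0, 2↦1} → |E|=8, then 5 more step(s) → NF |V|=5 |E|=3 V={0:C, 1:C, 2:A, 4:C, 5:C} E=0-q->0 2-r->0 4-q->4
graphs not isomorphic

Answer: NO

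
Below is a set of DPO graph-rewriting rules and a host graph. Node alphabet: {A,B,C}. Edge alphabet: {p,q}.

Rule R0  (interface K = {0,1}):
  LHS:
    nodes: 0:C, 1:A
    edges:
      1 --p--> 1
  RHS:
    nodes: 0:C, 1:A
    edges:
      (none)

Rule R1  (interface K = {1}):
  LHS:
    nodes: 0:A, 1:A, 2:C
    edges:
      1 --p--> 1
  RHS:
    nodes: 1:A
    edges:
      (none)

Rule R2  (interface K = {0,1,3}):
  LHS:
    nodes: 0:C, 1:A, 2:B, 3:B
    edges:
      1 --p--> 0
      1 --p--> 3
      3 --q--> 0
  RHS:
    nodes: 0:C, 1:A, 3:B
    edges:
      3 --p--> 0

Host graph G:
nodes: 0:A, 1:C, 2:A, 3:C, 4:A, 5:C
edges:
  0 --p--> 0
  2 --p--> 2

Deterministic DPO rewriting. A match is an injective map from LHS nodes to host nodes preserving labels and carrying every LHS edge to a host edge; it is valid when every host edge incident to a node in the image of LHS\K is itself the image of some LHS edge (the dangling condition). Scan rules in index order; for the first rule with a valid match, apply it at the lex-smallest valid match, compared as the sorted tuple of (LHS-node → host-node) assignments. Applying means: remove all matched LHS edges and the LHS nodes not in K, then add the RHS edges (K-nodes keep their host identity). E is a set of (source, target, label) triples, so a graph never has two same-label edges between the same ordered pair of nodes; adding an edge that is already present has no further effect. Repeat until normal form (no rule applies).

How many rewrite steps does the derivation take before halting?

Answer: 2

Rewrite trace:
[0] host  ⇒  6 nodes, 2 edges  {0-p->0 2-p->2}
[1] R0 @ {0↦1, 1↦0}  ⇒  6 nodes, 1 edges  {2-p->2}
[2] R0 @ {0↦1, 1↦2}  ⇒  6 nodes, 0 edges  {∅}
final graph: no rule applies after step 2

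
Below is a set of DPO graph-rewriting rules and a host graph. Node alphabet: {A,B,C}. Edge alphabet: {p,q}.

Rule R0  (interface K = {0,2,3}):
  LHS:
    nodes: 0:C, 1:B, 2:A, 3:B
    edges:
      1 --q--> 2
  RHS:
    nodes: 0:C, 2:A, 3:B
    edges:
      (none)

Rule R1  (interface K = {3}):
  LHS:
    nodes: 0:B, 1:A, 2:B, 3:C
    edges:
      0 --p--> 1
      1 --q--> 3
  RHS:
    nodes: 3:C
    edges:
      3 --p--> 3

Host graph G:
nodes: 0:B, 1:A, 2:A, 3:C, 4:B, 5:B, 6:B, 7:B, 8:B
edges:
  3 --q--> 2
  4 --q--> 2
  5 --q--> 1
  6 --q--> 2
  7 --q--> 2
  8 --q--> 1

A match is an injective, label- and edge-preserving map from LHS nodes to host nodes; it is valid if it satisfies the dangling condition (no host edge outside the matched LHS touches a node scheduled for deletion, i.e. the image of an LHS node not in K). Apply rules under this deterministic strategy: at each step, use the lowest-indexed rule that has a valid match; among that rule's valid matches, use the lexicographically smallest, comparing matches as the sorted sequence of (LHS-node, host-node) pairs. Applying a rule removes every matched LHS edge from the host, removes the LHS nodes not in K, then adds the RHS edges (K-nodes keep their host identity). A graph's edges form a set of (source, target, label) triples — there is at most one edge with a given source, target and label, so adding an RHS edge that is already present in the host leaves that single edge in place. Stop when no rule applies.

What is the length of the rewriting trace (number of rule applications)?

Answer: 5

Rewrite trace:
start.  V:9 E:6  edges: 3-q->2 4-q->2 5-q->1 6-q->2 7-q->2 8-q->1
1. fire R0 via {0↦3, 1↦4, 2↦2, 3↦0}  →  V:8 E:5  edges: 3-q->2 5-q->1 6-q->2 7-q->2 8-q->1
2. fire R0 via {0↦3, 1↦5, 2↦1, 3↦0}  →  V:7 E:4  edges: 3-q->2 6-q->2 7-q->2 8-q->1
3. fire R0 via {0↦3, 1↦6, 2↦2, 3↦0}  →  V:6 E:3  edges: 3-q->2 7-q->2 8-q->1
4. fire R0 via {0↦3, 1↦7, 2↦2, 3↦0}  →  V:5 E:2  edges: 3-q->2 8-q->1
5. fire R0 via {0↦3, 1↦8, 2↦1, 3↦0}  →  V:4 E:1  edges: 3-q->2
halt: no rule applies after step 5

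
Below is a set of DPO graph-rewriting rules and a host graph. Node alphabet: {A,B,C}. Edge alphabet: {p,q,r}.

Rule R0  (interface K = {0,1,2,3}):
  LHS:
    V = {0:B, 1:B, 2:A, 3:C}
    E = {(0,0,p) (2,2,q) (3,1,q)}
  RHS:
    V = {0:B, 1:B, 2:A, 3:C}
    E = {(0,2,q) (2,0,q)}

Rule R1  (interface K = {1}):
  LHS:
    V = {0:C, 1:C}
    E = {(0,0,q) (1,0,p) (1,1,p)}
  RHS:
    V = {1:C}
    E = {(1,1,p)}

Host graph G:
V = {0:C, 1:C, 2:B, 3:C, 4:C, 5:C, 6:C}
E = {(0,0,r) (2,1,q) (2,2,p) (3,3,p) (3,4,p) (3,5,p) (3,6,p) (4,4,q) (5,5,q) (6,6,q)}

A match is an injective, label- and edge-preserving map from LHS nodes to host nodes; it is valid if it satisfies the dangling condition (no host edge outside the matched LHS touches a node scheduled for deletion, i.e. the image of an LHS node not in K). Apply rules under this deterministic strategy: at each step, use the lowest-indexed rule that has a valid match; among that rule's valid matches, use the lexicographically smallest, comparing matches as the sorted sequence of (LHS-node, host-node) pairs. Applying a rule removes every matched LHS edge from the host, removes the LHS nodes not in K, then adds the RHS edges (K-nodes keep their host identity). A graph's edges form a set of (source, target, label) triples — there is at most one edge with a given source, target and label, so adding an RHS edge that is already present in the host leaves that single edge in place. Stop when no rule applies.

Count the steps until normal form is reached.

start.  V:7 E:10  edges: 0-r->0 2-q->1 2-p->2 3-p->3 3-p->4 3-p->5 3-p->6 4-q->4 5-q->5 6-q->6
1. fire R1 via {0↦4, 1↦3}  →  V:6 E:8  edges: 0-r->0 2-q->1 2-p->2 3-p->3 3-p->5 3-p->6 5-q->5 6-q->6
2. fire R1 via {0↦5, 1↦3}  →  V:5 E:6  edges: 0-r->0 2-q->1 2-p->2 3-p->3 3-p->6 6-q->6
3. fire R1 via {0↦6, 1↦3}  →  V:4 E:4  edges: 0-r->0 2-q->1 2-p->2 3-p->3
final graph: no rule applies after step 3

Answer: 3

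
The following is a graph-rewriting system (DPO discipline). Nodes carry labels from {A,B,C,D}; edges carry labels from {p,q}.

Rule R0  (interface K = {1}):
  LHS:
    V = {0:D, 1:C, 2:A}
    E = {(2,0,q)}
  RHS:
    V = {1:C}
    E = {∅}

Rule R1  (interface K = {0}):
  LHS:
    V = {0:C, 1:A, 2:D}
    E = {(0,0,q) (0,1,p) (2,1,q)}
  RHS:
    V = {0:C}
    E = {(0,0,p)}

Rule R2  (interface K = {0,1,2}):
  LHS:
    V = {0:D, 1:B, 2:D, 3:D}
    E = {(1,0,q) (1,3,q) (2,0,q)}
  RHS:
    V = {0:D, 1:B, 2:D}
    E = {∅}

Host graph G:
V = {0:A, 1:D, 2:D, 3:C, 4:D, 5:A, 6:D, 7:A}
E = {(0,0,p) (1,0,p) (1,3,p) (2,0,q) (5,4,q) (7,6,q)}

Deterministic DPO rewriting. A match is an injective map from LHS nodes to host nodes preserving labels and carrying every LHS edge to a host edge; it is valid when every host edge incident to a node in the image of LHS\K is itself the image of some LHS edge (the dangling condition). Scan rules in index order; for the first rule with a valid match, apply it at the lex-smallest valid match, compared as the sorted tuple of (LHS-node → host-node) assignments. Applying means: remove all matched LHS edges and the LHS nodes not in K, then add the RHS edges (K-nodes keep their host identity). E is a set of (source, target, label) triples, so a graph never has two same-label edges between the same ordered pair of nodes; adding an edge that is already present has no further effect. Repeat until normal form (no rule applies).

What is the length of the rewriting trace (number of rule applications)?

Answer: 2

Steps:
initial: |V|=8 |E|=6  E = 0-p->0 1-p->0 1-p->3 2-q->0 5-q->4 7-q->6
step 1: apply R0 at {0↦4, 1↦3, 2↦5}  → |V|=6 |E|=5  E = 0-p->0 1-p->0 1-p->3 2-q->0 7-q->6
step 2: apply R0 at {0↦6, 1↦3, 2↦7}  → |V|=4 |E|=4  E = 0-p->0 1-p->0 1-p->3 2-q->0
normal form: no rule applies after step 2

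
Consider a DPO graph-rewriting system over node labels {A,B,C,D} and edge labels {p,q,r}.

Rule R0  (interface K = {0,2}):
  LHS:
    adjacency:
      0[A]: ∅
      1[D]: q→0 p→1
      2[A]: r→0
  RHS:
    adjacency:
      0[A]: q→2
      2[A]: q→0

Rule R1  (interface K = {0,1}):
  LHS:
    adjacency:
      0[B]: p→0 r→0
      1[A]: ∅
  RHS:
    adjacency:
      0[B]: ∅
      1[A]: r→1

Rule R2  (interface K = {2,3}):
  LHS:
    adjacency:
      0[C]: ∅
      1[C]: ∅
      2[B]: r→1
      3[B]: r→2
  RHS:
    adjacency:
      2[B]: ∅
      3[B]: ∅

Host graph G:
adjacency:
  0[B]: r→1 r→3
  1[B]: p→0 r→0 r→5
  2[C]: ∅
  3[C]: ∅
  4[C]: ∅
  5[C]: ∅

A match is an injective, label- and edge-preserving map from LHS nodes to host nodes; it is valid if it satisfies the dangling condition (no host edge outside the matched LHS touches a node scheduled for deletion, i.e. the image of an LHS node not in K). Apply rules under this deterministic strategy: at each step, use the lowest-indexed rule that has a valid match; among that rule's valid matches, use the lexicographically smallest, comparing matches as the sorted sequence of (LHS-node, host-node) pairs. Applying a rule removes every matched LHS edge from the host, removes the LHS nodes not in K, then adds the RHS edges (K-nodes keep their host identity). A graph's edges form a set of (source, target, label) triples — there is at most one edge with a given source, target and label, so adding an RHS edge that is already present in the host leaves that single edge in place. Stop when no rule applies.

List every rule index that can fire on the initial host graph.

R0: no valid match — LHS pattern not found
R1: no valid match — LHS pattern not found
R2: 4 valid matches — {0↦2, 1↦3, 2↦0, 3↦1}, {0↦2, 1↦5, 2↦1, 3↦0}, {0↦4, 1↦3, 2↦0, 3↦1} (+1 more)

Answer: [R2]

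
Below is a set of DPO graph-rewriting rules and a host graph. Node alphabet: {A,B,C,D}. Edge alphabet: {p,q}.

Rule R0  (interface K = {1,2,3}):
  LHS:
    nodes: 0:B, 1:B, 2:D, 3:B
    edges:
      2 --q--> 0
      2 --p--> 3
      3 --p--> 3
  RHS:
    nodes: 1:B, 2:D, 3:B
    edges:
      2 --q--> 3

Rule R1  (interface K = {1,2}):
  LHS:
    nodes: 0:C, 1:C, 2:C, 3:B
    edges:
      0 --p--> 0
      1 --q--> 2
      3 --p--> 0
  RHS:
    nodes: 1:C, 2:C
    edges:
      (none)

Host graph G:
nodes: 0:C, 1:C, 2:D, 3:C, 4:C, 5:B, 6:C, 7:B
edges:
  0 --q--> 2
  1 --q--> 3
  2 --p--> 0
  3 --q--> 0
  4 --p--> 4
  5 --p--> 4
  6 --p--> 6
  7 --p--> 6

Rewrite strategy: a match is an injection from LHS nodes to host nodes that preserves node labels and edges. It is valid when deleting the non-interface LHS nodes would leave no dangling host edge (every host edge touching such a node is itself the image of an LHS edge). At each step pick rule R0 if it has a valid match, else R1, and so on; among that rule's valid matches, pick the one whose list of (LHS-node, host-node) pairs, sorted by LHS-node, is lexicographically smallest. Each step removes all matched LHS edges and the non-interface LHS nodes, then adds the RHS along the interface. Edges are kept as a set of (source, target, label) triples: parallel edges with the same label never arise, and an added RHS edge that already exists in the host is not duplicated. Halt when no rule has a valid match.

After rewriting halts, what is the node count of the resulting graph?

Answer: 4

Derivation:
initial: |V|=8 |E|=8  E = 0-q->2 1-q->3 2-p->0 3-q->0 4-p->4 5-p->4 6-p->6 7-p->6
step 1: apply R1 at {0↦4, 1↦1, 2↦3, 3↦5}  → |V|=6 |E|=5  E = 0-q->2 2-p->0 3-q->0 6-p->6 7-p->6
step 2: apply R1 at {0↦6, 1↦3, 2↦0, 3↦7}  → |V|=4 |E|=2  E = 0-q->2 2-p->0
final graph: no rule applies after step 2
NF nodes: {0:C, 1:C, 2:D, 3:C}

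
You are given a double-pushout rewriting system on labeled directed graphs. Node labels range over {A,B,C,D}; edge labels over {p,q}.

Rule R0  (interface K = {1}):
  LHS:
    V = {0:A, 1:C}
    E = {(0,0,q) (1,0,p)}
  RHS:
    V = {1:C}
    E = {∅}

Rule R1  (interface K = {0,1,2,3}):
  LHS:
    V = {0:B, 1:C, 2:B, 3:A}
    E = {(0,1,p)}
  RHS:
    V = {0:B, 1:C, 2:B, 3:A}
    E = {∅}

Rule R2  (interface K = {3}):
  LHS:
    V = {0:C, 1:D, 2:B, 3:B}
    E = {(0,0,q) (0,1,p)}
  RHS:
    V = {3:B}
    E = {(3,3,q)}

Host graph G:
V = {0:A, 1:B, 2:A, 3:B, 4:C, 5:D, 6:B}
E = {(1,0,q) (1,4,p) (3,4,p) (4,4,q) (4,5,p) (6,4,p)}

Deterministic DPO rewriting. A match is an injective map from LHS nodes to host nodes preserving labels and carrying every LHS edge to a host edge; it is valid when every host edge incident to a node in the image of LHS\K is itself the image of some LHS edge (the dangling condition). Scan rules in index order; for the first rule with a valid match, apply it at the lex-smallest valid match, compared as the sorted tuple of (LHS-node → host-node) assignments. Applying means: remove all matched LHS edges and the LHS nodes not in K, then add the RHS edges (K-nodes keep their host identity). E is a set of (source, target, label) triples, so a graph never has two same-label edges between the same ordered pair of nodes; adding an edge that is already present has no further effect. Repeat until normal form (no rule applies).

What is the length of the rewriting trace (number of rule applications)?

start.  V:7 E:6  edges: 1-q->0 1-p->4 3-p->4 4-q->4 4-p->5 6-p->4
1. fire R1 via {0↦1, 1↦4, 2↦3, 3↦0}  →  V:7 E:5  edges: 1-q->0 3-p->4 4-q->4 4-p->5 6-p->4
2. fire R1 via {0↦3, 1↦4, 2↦1, 3↦0}  →  V:7 E:4  edges: 1-q->0 4-q->4 4-p->5 6-p->4
3. fire R1 via {0↦6, 1↦4, 2↦1, 3↦0}  →  V:7 E:3  edges: 1-q->0 4-q->4 4-p->5
4. fire R2 via {0↦4, 1↦5, 2↦3, 3↦1}  →  V:4 E:2  edges: 1-q->0 1-q->1
halt: no rule applies after step 4

Answer: 4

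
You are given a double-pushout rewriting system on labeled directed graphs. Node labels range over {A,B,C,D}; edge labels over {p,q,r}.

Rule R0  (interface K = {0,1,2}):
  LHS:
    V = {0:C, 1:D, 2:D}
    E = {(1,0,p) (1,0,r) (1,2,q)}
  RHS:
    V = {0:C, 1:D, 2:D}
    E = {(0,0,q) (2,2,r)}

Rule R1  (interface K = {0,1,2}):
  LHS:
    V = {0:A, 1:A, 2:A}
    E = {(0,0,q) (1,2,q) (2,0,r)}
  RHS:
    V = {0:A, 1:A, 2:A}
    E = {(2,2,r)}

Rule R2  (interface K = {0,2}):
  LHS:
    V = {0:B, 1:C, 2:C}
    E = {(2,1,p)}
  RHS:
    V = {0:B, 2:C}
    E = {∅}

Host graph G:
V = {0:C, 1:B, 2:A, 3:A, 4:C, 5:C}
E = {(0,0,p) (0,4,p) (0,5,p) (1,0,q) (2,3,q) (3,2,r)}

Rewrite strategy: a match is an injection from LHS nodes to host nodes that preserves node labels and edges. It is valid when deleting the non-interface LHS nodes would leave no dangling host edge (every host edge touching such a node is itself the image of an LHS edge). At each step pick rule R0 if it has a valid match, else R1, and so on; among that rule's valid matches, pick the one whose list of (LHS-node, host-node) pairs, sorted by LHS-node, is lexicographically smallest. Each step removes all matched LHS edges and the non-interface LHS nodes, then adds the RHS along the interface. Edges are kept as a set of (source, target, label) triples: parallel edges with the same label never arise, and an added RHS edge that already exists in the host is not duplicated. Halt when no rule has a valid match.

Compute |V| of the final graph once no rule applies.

Answer: 4

Steps:
initial: |V|=6 |E|=6  E = 0-p->0 0-p->4 0-p->5 1-q->0 2-q->3 3-r->2
step 1: apply R2 at {0↦1, 1↦4, 2↦0}  → |V|=5 |E|=5  E = 0-p->0 0-p->5 1-q->0 2-q->3 3-r->2
step 2: apply R2 at {0↦1, 1↦5, 2↦0}  → |V|=4 |E|=4  E = 0-p->0 1-q->0 2-q->3 3-r->2
halt: no rule applies after step 2
NF nodes: {0:C, 1:B, 2:A, 3:A}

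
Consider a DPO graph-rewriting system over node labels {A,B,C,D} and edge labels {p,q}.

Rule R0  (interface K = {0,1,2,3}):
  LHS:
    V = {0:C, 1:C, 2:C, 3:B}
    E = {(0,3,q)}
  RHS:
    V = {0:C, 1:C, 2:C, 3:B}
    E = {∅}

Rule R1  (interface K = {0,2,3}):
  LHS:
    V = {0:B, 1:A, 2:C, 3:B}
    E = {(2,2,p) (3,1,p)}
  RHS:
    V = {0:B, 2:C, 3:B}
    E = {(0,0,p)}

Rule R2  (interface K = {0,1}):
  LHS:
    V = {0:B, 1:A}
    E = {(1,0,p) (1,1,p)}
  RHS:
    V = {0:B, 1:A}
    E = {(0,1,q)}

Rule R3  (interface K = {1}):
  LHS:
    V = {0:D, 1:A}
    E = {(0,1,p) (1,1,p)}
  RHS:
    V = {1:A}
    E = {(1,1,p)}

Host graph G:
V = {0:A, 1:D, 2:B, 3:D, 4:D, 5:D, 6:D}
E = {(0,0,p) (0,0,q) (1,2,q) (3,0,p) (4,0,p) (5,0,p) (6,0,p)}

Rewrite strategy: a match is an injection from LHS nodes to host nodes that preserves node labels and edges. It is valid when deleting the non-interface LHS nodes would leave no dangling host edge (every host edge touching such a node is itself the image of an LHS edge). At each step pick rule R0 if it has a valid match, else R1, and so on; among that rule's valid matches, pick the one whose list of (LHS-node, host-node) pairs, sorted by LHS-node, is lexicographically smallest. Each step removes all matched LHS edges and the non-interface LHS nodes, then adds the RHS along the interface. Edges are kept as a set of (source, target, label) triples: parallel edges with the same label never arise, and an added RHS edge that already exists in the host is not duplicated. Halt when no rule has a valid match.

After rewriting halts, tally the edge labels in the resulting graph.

Answer: p:1 q:2

Derivation:
start.  V:7 E:7  edges: 0-p->0 0-q->0 1-q->2 3-p->0 4-p->0 5-p->0 6-p->0
1. fire R3 via {0↦3, 1↦0}  →  V:6 E:6  edges: 0-p->0 0-q->0 1-q->2 4-p->0 5-p->0 6-p->0
2. fire R3 via {0↦4, 1↦0}  →  V:5 E:5  edges: 0-p->0 0-q->0 1-q->2 5-p->0 6-p->0
3. fire R3 via {0↦5, 1↦0}  →  V:4 E:4  edges: 0-p->0 0-q->0 1-q->2 6-p->0
4. fire R3 via {0↦6, 1↦0}  →  V:3 E:3  edges: 0-p->0 0-q->0 1-q->2
normal form: no rule applies after step 4
NF edges: [(0, 0, 'p'), (0, 0, 'q'), (1, 2, 'q')]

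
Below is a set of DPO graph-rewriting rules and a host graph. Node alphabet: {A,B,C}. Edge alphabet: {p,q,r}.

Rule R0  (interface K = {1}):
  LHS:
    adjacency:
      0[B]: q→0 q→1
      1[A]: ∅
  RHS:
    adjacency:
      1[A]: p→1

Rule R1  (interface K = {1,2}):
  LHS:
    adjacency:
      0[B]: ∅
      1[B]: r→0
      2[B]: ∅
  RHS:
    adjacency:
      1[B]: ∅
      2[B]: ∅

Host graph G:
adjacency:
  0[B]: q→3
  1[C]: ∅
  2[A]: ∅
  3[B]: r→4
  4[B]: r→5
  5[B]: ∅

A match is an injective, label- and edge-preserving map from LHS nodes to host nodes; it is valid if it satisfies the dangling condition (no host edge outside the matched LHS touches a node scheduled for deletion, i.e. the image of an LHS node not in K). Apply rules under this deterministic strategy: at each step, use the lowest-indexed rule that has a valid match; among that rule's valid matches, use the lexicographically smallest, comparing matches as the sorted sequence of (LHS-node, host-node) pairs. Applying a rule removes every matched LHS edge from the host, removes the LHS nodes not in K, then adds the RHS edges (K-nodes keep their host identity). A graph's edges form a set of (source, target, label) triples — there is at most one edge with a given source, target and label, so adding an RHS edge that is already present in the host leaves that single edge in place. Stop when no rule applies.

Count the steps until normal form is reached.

Answer: 2

Derivation:
start.  V:6 E:3  edges: 0-q->3 3-r->4 4-r->5
1. fire R1 via {0↦5, 1↦4, 2↦0}  →  V:5 E:2  edges: 0-q->3 3-r->4
2. fire R1 via {0↦4, 1↦3, 2↦0}  →  V:4 E:1  edges: 0-q->3
final graph: no rule applies after step 2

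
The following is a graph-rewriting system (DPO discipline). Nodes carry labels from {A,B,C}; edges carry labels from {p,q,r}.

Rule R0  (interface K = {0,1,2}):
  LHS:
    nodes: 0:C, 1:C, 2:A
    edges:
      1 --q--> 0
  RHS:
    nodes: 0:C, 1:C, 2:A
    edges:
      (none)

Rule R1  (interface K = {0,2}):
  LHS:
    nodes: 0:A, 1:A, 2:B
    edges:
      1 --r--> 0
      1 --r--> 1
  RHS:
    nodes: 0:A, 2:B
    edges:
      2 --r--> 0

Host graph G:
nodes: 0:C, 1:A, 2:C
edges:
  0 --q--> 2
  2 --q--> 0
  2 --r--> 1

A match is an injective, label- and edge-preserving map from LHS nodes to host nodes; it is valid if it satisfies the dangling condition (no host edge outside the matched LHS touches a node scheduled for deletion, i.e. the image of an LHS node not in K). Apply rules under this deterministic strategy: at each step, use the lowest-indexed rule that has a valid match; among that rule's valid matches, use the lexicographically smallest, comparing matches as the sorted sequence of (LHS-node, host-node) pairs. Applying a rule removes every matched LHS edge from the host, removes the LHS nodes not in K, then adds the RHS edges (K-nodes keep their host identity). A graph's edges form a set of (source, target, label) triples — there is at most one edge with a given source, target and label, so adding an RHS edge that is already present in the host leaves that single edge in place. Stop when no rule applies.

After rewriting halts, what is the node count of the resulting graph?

start.  V:3 E:3  edges: 0-q->2 2-q->0 2-r->1
1. fire R0 via {0↦0, 1↦2, 2↦1}  →  V:3 E:2  edges: 0-q->2 2-r->1
2. fire R0 via {0↦2, 1↦0, 2↦1}  →  V:3 E:1  edges: 2-r->1
normal form: no rule applies after step 2
NF nodes: {0:C, 1:A, 2:C}

Answer: 3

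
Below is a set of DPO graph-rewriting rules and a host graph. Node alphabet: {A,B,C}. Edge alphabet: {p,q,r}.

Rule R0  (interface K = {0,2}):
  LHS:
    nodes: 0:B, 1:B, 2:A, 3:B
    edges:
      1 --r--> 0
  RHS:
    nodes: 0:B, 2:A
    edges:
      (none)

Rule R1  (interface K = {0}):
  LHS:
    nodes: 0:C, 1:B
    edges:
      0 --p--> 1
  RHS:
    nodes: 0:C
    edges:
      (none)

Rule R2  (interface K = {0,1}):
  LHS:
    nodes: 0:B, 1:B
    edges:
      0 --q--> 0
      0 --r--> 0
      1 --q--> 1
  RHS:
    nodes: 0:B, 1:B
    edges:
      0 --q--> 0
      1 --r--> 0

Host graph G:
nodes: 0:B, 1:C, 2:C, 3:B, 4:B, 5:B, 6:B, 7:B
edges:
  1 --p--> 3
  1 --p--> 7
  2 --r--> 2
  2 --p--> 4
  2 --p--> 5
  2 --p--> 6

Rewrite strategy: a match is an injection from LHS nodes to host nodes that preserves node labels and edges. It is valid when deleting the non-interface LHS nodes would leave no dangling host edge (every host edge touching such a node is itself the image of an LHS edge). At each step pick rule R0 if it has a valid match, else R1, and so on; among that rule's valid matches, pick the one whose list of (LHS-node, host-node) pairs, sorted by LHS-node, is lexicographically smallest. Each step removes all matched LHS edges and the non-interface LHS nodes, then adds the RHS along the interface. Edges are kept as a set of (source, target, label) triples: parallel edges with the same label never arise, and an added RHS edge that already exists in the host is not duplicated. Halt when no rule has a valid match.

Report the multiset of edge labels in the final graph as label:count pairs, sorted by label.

Answer: r:1

Steps:
initial: |V|=8 |E|=6  E = 1-p->3 1-p->7 2-r->2 2-p->4 2-p->5 2-p->6
step 1: apply R1 at {0↦1, 1↦3}  → |V|=7 |E|=5  E = 1-p->7 2-r->2 2-p->4 2-p->5 2-p->6
step 2: apply R1 at {0↦1, 1↦7}  → |V|=6 |E|=4  E = 2-r->2 2-p->4 2-p->5 2-p->6
step 3: apply R1 at {0↦2, 1↦4}  → |V|=5 |E|=3  E = 2-r->2 2-p->5 2-p->6
step 4: apply R1 at {0↦2, 1↦5}  → |V|=4 |E|=2  E = 2-r->2 2-p->6
step 5: apply R1 at {0↦2, 1↦6}  → |V|=3 |E|=1  E = 2-r->2
normal form: no rule applies after step 5
NF edges: [(2, 2, 'r')]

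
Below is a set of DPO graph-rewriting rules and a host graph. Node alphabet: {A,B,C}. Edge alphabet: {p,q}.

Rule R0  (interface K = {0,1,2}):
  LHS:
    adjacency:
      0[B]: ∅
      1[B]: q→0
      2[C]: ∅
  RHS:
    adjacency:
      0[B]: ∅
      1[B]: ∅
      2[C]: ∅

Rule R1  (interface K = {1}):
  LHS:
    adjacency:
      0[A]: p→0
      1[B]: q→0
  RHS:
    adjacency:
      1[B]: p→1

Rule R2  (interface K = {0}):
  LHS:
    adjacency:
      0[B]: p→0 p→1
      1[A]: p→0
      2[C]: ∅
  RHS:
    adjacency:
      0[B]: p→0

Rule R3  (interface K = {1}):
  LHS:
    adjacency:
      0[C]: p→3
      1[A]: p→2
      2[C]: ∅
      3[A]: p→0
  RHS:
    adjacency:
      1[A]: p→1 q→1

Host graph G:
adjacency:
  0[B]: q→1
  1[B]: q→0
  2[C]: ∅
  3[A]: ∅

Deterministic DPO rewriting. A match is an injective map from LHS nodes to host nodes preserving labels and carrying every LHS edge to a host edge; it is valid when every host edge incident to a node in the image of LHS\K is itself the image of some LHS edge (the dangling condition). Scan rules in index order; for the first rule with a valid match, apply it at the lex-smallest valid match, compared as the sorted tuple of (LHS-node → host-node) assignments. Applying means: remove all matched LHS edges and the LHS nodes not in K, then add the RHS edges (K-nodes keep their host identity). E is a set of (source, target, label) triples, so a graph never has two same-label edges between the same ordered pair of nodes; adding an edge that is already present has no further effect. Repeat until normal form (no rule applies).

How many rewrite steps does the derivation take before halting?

Answer: 2

Derivation:
[0] host  ⇒  4 nodes, 2 edges  {0-q->1 1-q->0}
[1] R0 @ {0↦0, 1↦1, 2↦2}  ⇒  4 nodes, 1 edges  {0-q->1}
[2] R0 @ {0↦1, 1↦0, 2↦2}  ⇒  4 nodes, 0 edges  {∅}
final graph: no rule applies after step 2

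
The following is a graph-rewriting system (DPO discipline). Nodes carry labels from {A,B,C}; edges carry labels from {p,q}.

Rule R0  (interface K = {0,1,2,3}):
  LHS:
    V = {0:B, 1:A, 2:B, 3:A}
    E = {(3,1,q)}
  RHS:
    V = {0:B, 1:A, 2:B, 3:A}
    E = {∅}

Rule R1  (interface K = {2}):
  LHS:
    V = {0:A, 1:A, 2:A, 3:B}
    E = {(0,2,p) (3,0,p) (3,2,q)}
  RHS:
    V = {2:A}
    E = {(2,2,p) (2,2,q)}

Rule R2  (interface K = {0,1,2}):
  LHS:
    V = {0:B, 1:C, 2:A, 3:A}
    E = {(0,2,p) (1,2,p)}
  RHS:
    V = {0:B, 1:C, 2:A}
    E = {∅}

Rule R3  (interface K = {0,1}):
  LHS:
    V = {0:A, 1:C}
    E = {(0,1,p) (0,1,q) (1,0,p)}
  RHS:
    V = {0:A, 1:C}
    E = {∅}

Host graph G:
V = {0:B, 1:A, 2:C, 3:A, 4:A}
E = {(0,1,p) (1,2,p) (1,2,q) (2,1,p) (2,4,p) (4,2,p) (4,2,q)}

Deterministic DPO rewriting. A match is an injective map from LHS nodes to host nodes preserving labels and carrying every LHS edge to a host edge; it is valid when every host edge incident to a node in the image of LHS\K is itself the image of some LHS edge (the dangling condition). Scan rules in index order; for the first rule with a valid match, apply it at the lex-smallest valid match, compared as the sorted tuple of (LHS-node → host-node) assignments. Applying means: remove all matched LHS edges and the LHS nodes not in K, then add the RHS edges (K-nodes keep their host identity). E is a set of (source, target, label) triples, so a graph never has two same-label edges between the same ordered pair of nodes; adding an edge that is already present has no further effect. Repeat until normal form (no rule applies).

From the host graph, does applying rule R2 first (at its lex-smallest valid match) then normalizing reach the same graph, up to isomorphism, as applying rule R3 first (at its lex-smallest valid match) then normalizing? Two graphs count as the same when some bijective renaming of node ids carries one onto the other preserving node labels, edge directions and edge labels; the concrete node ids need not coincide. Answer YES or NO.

branch R2-first: apply at {0↦0, 1↦2, 2↦1, 3↦3} → |E|=5, then 1 more step(s) → NF |V|=4 |E|=2 V={0:B, 1:A, 2:C, 4:A} E=1-p->2 1-q->2
branch R3-first: apply at {0↦1, 1↦2} → |E|=4, then 1 more step(s) → NF |V|=5 |E|=1 V={0:B, 1:A, 2:C, 3:A, 4:A} E=0-p->1
graphs not isomorphic

Answer: NO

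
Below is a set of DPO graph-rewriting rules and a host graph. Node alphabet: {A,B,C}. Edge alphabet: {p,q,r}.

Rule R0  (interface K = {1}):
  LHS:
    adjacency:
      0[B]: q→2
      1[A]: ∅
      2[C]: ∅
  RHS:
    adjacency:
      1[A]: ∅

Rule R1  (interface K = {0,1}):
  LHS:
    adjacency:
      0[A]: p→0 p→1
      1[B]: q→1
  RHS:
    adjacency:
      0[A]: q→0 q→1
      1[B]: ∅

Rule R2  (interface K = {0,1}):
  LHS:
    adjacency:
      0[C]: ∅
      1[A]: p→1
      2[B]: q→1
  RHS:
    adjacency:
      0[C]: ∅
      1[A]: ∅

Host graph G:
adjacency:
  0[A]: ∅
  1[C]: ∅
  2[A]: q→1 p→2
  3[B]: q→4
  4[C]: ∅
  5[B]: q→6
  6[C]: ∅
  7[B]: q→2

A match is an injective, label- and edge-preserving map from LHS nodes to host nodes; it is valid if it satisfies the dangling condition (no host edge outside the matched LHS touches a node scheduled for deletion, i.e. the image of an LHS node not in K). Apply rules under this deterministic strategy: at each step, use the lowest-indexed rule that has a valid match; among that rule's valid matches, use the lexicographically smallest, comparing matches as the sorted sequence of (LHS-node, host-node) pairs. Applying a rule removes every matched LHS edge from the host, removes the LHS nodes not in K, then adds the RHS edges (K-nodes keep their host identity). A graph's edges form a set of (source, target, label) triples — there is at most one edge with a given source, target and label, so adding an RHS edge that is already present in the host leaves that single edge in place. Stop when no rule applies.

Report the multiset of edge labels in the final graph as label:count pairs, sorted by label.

Answer: q:1

Rewrite trace:
initial: |V|=8 |E|=5  E = 2-q->1 2-p->2 3-q->4 5-q->6 7-q->2
step 1: apply R0 at {0↦3, 1↦0, 2↦4}  → |V|=6 |E|=4  E = 2-q->1 2-p->2 5-q->6 7-q->2
step 2: apply R0 at {0↦5, 1↦0, 2↦6}  → |V|=4 |E|=3  E = 2-q->1 2-p->2 7-q->2
step 3: apply R2 at {0↦1, 1↦2, 2↦7}  → |V|=3 |E|=1  E = 2-q->1
normal form: no rule applies after step 3
NF edges: [(2, 1, 'q')]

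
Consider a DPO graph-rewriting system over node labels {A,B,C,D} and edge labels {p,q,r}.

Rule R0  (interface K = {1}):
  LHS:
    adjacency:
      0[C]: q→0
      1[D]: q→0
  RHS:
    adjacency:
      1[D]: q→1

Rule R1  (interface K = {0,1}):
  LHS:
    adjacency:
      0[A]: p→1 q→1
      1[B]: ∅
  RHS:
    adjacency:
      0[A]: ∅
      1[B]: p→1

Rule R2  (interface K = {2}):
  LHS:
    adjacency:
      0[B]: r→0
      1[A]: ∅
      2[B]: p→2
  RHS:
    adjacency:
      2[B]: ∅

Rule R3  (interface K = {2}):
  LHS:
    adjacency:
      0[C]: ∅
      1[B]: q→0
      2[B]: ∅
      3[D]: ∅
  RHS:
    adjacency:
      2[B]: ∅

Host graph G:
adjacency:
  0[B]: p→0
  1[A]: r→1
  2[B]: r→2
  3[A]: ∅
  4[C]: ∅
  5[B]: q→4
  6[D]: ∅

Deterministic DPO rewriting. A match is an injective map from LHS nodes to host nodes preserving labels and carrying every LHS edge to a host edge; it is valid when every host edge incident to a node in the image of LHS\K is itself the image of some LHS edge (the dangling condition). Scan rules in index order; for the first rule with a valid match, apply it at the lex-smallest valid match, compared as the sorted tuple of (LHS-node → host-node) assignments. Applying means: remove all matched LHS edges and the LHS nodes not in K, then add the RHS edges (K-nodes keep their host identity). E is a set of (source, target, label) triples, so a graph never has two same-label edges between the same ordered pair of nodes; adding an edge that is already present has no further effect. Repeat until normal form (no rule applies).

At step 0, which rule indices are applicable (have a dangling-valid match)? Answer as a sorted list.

Answer: [R2,R3]

Rewrite trace:
R0: no valid match — LHS pattern not found
R1: no valid match — LHS pattern not found
R2: 1 valid match — {0↦2, 1↦3, 2↦0}
R3: 2 valid matches — {0↦4, 1↦5, 2↦0, 3↦6}, {0↦4, 1↦5, 2↦2, 3↦6}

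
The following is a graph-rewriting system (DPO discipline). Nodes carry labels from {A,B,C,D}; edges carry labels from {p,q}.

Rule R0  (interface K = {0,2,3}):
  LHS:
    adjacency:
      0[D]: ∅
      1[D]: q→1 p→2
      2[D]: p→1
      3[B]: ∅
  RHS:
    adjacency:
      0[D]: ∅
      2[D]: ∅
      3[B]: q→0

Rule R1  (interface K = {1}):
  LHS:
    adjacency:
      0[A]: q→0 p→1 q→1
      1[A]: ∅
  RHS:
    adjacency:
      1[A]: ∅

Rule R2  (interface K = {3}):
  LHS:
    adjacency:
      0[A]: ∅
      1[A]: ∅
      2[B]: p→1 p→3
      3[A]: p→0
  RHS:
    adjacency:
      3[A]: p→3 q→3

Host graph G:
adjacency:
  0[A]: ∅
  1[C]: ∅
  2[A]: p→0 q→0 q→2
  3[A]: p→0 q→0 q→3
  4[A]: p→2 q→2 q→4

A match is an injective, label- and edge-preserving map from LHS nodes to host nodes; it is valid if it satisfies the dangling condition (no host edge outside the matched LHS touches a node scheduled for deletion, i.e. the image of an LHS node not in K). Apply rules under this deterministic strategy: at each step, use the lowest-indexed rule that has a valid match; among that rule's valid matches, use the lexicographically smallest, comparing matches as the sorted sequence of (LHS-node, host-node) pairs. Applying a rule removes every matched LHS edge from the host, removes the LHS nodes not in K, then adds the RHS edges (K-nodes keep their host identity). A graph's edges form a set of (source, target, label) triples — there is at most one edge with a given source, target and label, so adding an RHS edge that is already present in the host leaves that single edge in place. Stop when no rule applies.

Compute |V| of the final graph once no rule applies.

Answer: 2

Rewrite trace:
initial: |V|=5 |E|=9  E = 2-p->0 2-q->0 2-q->2 3-p->0 3-q->0 3-q->3 4-p->2 4-q->2 4-q->4
step 1: apply R1 at {0↦3, 1↦0}  → |V|=4 |E|=6  E = 2-p->0 2-q->0 2-q->2 4-p->2 4-q->2 4-q->4
step 2: apply R1 at {0↦4, 1↦2}  → |V|=3 |E|=3  E = 2-p->0 2-q->0 2-q->2
step 3: apply R1 at {0↦2, 1↦0}  → |V|=2 |E|=0  E = ∅
halt: no rule applies after step 3
NF nodes: {0:A, 1:C}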